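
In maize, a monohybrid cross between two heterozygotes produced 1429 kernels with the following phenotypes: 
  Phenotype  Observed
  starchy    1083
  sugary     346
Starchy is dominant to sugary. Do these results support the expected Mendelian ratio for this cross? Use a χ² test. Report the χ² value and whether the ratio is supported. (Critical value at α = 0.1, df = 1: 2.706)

0.472; consistent

For a monohybrid cross between heterozygotes with complete dominance, the expected phenotypic ratio is 3:1.
The 3:1 ratio has 4 parts, so with N = 1429 the expected counts are:
  starchy: 1429 × 3/4 = 1071.75
  sugary: 1429 × 1/4 = 357.25
χ² = Σ (O − E)² / E
  starchy: (1083 − 1071.75)² / 1071.75 = 0.1181
  sugary: (346 − 357.25)² / 357.25 = 0.3543
χ² = 0.1181 + 0.3543 = 0.4724 ≈ 0.472
Degrees of freedom = 2 − 1 = 1; critical value at α = 0.1 is 2.706.
Since 0.472 < 2.706, we fail to reject the null hypothesis — the data are consistent with the 3:1 ratio.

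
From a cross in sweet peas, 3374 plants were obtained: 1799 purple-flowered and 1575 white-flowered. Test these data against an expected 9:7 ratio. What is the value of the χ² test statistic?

Expected counts for N = 3374 under a 9:7 ratio (total parts = 16):
  purple-flowered: 3374 × 9/16 = 1897.875
  white-flowered: 3374 × 7/16 = 1476.125
χ² = Σ (O − E)² / E
  purple-flowered: (1799 − 1897.875)² / 1897.875 = 5.1512
  white-flowered: (1575 − 1476.125)² / 1476.125 = 6.6229
χ² = 5.1512 + 6.6229 = 11.7741 ≈ 11.774

11.774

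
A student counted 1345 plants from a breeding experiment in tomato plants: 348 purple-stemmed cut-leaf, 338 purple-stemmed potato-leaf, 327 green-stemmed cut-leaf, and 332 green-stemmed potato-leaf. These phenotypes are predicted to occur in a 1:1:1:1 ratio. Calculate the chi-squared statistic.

Under the 1:1:1:1 hypothesis (Σ ratio = 4, N = 1345):
  purple-stemmed cut-leaf: 1345 × 1/4 = 336.25
  purple-stemmed potato-leaf: 1345 × 1/4 = 336.25
  green-stemmed cut-leaf: 1345 × 1/4 = 336.25
  green-stemmed potato-leaf: 1345 × 1/4 = 336.25
χ² = Σ (O − E)² / E
  purple-stemmed cut-leaf: (348 − 336.25)² / 336.25 = 0.4106
  purple-stemmed potato-leaf: (338 − 336.25)² / 336.25 = 0.0091
  green-stemmed cut-leaf: (327 − 336.25)² / 336.25 = 0.2545
  green-stemmed potato-leaf: (332 − 336.25)² / 336.25 = 0.0537
χ² = 0.4106 + 0.0091 + 0.2545 + 0.0537 = 0.7279 ≈ 0.728

0.728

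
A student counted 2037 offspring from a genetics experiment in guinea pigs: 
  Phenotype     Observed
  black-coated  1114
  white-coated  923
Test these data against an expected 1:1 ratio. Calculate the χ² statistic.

Expected counts for N = 2037 under a 1:1 ratio (total parts = 2):
  black-coated: 2037 × 1/2 = 1018.5
  white-coated: 2037 × 1/2 = 1018.5
χ² = Σ (O − E)² / E
  black-coated: (1114 − 1018.5)² / 1018.5 = 8.9546
  white-coated: (923 − 1018.5)² / 1018.5 = 8.9546
χ² = 8.9546 + 8.9546 = 17.9092 ≈ 17.909

17.909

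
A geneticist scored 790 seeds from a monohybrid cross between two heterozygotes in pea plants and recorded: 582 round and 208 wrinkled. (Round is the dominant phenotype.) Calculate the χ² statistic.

For a monohybrid cross between heterozygotes with complete dominance, the expected phenotypic ratio is 3:1.
Total ratio parts = 4. Expected numbers out of 790:
  round: 790 × 3/4 = 592.5
  wrinkled: 790 × 1/4 = 197.5
χ² = Σ (O − E)² / E
  round: (582 − 592.5)² / 592.5 = 0.1861
  wrinkled: (208 − 197.5)² / 197.5 = 0.5582
χ² = 0.1861 + 0.5582 = 0.7443 ≈ 0.744

0.744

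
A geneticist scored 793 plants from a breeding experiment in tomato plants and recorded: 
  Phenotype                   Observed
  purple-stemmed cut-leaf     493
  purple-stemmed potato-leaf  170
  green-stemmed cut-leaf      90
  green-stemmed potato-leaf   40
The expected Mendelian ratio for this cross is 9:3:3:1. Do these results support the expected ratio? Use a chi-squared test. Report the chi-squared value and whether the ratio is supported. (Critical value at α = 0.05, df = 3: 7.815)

Under the 9:3:3:1 hypothesis (Σ ratio = 16, N = 793):
  purple-stemmed cut-leaf: 793 × 9/16 = 446.0625
  purple-stemmed potato-leaf: 793 × 3/16 = 148.6875
  green-stemmed cut-leaf: 793 × 3/16 = 148.6875
  green-stemmed potato-leaf: 793 × 1/16 = 49.5625
χ² = Σ (O − E)² / E
  purple-stemmed cut-leaf: (493 − 446.0625)² / 446.0625 = 4.9391
  purple-stemmed potato-leaf: (170 − 148.6875)² / 148.6875 = 3.0549
  green-stemmed cut-leaf: (90 − 148.6875)² / 148.6875 = 23.1642
  green-stemmed potato-leaf: (40 − 49.5625)² / 49.5625 = 1.8450
χ² = 4.9391 + 3.0549 + 23.1642 + 1.8450 = 33.0032 ≈ 33.003
Degrees of freedom = 4 − 1 = 3; critical value at α = 0.05 is 7.815.
Since 33.003 > 7.815, we reject the null hypothesis — the data do not fit the 9:3:3:1 ratio.

33.003; not consistent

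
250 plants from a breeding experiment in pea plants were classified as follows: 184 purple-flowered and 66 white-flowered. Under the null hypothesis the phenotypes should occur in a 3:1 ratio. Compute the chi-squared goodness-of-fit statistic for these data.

Expected counts for N = 250 under a 3:1 ratio (total parts = 4):
  purple-flowered: 250 × 3/4 = 187.5
  white-flowered: 250 × 1/4 = 62.5
χ² = Σ (O − E)² / E
  purple-flowered: (184 − 187.5)² / 187.5 = 0.0653
  white-flowered: (66 − 62.5)² / 62.5 = 0.1960
χ² = 0.0653 + 0.1960 = 0.2613 ≈ 0.261

0.261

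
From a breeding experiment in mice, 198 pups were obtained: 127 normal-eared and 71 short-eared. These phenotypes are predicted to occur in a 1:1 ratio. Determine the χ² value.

Expected counts for N = 198 under a 1:1 ratio (total parts = 2):
  normal-eared: 198 × 1/2 = 99
  short-eared: 198 × 1/2 = 99
χ² = Σ (O − E)² / E
  normal-eared: (127 − 99)² / 99 = 7.9192
  short-eared: (71 − 99)² / 99 = 7.9192
χ² = 7.9192 + 7.9192 = 15.8384 ≈ 15.838

15.838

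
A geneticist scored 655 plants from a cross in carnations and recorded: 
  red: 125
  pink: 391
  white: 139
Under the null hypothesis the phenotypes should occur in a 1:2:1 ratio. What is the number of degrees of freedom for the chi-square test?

A goodness-of-fit test with 3 phenotype classes has df = 3 − 1 = 2.

2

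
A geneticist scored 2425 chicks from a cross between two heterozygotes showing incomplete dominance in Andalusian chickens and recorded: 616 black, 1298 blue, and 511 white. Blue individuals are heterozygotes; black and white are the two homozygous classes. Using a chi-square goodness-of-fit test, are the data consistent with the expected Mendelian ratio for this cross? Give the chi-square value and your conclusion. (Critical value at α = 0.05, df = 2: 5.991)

21.151; not consistent

With incomplete dominance, a heterozygote × heterozygote cross gives a 1:2:1 phenotypic ratio.
The 1:2:1 ratio has 4 parts, so with N = 2425 the expected counts are:
  black: 2425 × 1/4 = 606.25
  blue: 2425 × 2/4 = 1212.5
  white: 2425 × 1/4 = 606.25
χ² = Σ (O − E)² / E
  black: (616 − 606.25)² / 606.25 = 0.1568
  blue: (1298 − 1212.5)² / 1212.5 = 6.0291
  white: (511 − 606.25)² / 606.25 = 14.9651
χ² = 0.1568 + 6.0291 + 14.9651 = 21.151
Degrees of freedom = 3 − 1 = 2; critical value at α = 0.05 is 5.991.
Since 21.151 > 5.991, we reject the null hypothesis — the data do not fit the 1:2:1 ratio.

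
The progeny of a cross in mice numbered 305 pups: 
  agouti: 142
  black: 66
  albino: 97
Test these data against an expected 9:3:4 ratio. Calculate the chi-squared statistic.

Under the 9:3:4 hypothesis (Σ ratio = 16, N = 305):
  agouti: 305 × 9/16 = 171.5625
  black: 305 × 3/16 = 57.1875
  albino: 305 × 4/16 = 76.25
χ² = Σ (O − E)² / E
  agouti: (142 − 171.5625)² / 171.5625 = 5.0940
  black: (66 − 57.1875)² / 57.1875 = 1.3580
  albino: (97 − 76.25)² / 76.25 = 5.6467
χ² = 5.0940 + 1.3580 + 5.6467 = 12.0987 ≈ 12.099

12.099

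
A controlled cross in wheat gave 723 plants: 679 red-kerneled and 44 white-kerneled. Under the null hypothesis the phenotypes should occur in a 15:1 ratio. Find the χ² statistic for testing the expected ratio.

0.033

Total ratio parts = 16. Expected numbers out of 723:
  red-kerneled: 723 × 15/16 = 677.8125
  white-kerneled: 723 × 1/16 = 45.1875
χ² = Σ (O − E)² / E
  red-kerneled: (679 − 677.8125)² / 677.8125 = 0.0021
  white-kerneled: (44 − 45.1875)² / 45.1875 = 0.0312
χ² = 0.0021 + 0.0312 = 0.0333 ≈ 0.033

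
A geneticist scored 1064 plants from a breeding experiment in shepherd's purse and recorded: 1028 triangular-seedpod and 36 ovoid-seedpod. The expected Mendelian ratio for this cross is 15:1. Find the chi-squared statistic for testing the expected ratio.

14.921

The 15:1 ratio has 16 parts, so with N = 1064 the expected counts are:
  triangular-seedpod: 1064 × 15/16 = 997.5
  ovoid-seedpod: 1064 × 1/16 = 66.5
χ² = Σ (O − E)² / E
  triangular-seedpod: (1028 − 997.5)² / 997.5 = 0.9326
  ovoid-seedpod: (36 − 66.5)² / 66.5 = 13.9887
χ² = 0.9326 + 13.9887 = 14.9213 ≈ 14.921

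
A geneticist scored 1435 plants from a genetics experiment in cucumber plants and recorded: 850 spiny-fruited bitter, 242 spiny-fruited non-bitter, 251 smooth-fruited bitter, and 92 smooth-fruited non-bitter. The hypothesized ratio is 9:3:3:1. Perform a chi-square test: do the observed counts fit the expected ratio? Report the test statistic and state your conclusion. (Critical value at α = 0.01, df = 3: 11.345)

Total ratio parts = 16. Expected numbers out of 1435:
  spiny-fruited bitter: 1435 × 9/16 = 807.1875
  spiny-fruited non-bitter: 1435 × 3/16 = 269.0625
  smooth-fruited bitter: 1435 × 3/16 = 269.0625
  smooth-fruited non-bitter: 1435 × 1/16 = 89.6875
χ² = Σ (O − E)² / E
  spiny-fruited bitter: (850 − 807.1875)² / 807.1875 = 2.2707
  spiny-fruited non-bitter: (242 − 269.0625)² / 269.0625 = 2.7220
  smooth-fruited bitter: (251 − 269.0625)² / 269.0625 = 1.2126
  smooth-fruited non-bitter: (92 − 89.6875)² / 89.6875 = 0.0596
χ² = 2.2707 + 2.7220 + 1.2126 + 0.0596 = 6.2649 ≈ 6.265
Degrees of freedom = 4 − 1 = 3; critical value at α = 0.01 is 11.345.
Since 6.265 < 11.345, we fail to reject the null hypothesis — the data are consistent with the 9:3:3:1 ratio.

6.265; consistent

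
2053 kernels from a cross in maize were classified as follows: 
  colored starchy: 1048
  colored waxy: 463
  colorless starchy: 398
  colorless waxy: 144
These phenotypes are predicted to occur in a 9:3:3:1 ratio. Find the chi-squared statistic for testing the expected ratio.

The 9:3:3:1 ratio has 16 parts, so with N = 2053 the expected counts are:
  colored starchy: 2053 × 9/16 = 1154.8125
  colored waxy: 2053 × 3/16 = 384.9375
  colorless starchy: 2053 × 3/16 = 384.9375
  colorless waxy: 2053 × 1/16 = 128.3125
χ² = Σ (O − E)² / E
  colored starchy: (1048 − 1154.8125)² / 1154.8125 = 9.8794
  colored waxy: (463 − 384.9375)² / 384.9375 = 15.8305
  colorless starchy: (398 − 384.9375)² / 384.9375 = 0.4433
  colorless waxy: (144 − 128.3125)² / 128.3125 = 1.9180
χ² = 9.8794 + 15.8305 + 0.4433 + 1.9180 = 28.0712 ≈ 28.071

28.071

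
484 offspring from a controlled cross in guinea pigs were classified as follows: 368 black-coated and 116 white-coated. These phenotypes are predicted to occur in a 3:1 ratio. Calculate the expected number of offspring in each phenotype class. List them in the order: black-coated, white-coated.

363, 121

Total ratio parts = 4. Expected numbers out of 484:
  black-coated: 484 × 3/4 = 363
  white-coated: 484 × 1/4 = 121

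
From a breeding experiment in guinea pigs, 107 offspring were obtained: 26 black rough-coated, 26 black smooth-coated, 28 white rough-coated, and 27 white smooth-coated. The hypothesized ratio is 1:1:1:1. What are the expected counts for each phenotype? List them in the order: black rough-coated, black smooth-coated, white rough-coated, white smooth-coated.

26.75, 26.75, 26.75, 26.75

Total ratio parts = 4. Expected numbers out of 107:
  black rough-coated: 107 × 1/4 = 26.75
  black smooth-coated: 107 × 1/4 = 26.75
  white rough-coated: 107 × 1/4 = 26.75
  white smooth-coated: 107 × 1/4 = 26.75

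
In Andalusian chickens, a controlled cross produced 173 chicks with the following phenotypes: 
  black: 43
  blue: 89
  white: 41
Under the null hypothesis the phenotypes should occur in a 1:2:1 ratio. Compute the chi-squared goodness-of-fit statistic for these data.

Expected counts for N = 173 under a 1:2:1 ratio (total parts = 4):
  black: 173 × 1/4 = 43.25
  blue: 173 × 2/4 = 86.5
  white: 173 × 1/4 = 43.25
χ² = Σ (O − E)² / E
  black: (43 − 43.25)² / 43.25 = 0.0014
  blue: (89 − 86.5)² / 86.5 = 0.0723
  white: (41 − 43.25)² / 43.25 = 0.1171
χ² = 0.0014 + 0.0723 + 0.1171 = 0.1908 ≈ 0.191

0.191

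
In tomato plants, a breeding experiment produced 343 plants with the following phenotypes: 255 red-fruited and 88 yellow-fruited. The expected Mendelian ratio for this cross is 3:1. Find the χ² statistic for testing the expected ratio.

Expected counts for N = 343 under a 3:1 ratio (total parts = 4):
  red-fruited: 343 × 3/4 = 257.25
  yellow-fruited: 343 × 1/4 = 85.75
χ² = Σ (O − E)² / E
  red-fruited: (255 − 257.25)² / 257.25 = 0.0197
  yellow-fruited: (88 − 85.75)² / 85.75 = 0.0590
χ² = 0.0197 + 0.0590 = 0.0787 ≈ 0.079

0.079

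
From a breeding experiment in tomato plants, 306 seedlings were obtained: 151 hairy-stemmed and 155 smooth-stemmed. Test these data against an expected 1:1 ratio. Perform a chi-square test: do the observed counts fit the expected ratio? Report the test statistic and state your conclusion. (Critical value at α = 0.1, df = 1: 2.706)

0.052; consistent

The 1:1 ratio has 2 parts, so with N = 306 the expected counts are:
  hairy-stemmed: 306 × 1/2 = 153
  smooth-stemmed: 306 × 1/2 = 153
χ² = Σ (O − E)² / E
  hairy-stemmed: (151 − 153)² / 153 = 0.0261
  smooth-stemmed: (155 − 153)² / 153 = 0.0261
χ² = 0.0261 + 0.0261 = 0.0522 ≈ 0.052
Degrees of freedom = 2 − 1 = 1; critical value at α = 0.1 is 2.706.
Since 0.052 < 2.706, we fail to reject the null hypothesis — the data are consistent with the 1:1 ratio.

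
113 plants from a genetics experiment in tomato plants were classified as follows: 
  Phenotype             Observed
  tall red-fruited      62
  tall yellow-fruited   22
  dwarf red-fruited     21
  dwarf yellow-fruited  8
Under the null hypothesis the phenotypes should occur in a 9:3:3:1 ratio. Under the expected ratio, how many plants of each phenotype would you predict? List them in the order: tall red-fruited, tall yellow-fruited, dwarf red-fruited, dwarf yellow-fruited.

The 9:3:3:1 ratio has 16 parts, so with N = 113 the expected counts are:
  tall red-fruited: 113 × 9/16 = 63.5625
  tall yellow-fruited: 113 × 3/16 = 21.1875
  dwarf red-fruited: 113 × 3/16 = 21.1875
  dwarf yellow-fruited: 113 × 1/16 = 7.0625

63.5625, 21.1875, 21.1875, 7.0625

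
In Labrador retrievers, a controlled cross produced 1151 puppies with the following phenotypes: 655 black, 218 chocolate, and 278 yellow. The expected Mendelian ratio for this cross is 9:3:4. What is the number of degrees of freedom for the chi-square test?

A goodness-of-fit test with 3 phenotype classes has df = 3 − 1 = 2.

2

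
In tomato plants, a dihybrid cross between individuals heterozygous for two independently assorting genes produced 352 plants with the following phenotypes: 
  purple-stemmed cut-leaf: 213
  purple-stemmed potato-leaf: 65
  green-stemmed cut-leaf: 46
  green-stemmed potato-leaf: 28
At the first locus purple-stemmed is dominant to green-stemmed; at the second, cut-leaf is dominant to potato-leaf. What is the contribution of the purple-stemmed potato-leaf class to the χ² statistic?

0.015

A dihybrid F₂ with independent assortment and complete dominance at both loci gives a 9:3:3:1 phenotypic ratio.
Expected counts for N = 352 under a 9:3:3:1 ratio (total parts = 16):
  purple-stemmed cut-leaf: 352 × 9/16 = 198
  purple-stemmed potato-leaf: 352 × 3/16 = 66
  green-stemmed cut-leaf: 352 × 3/16 = 66
  green-stemmed potato-leaf: 352 × 1/16 = 22
Contribution of purple-stemmed potato-leaf: (65 − 66)² / 66 = 0.0152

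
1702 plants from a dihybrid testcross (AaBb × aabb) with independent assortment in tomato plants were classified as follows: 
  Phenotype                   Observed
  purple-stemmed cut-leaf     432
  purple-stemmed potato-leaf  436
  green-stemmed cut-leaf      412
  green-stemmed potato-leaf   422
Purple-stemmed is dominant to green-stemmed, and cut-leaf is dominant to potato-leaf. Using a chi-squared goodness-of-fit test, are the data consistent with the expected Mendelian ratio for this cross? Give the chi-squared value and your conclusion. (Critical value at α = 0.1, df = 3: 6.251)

0.816; consistent

A dihybrid testcross with independent assortment gives a 1:1:1:1 ratio.
The 1:1:1:1 ratio has 4 parts, so with N = 1702 the expected counts are:
  purple-stemmed cut-leaf: 1702 × 1/4 = 425.5
  purple-stemmed potato-leaf: 1702 × 1/4 = 425.5
  green-stemmed cut-leaf: 1702 × 1/4 = 425.5
  green-stemmed potato-leaf: 1702 × 1/4 = 425.5
χ² = Σ (O − E)² / E
  purple-stemmed cut-leaf: (432 − 425.5)² / 425.5 = 0.0993
  purple-stemmed potato-leaf: (436 − 425.5)² / 425.5 = 0.2591
  green-stemmed cut-leaf: (412 − 425.5)² / 425.5 = 0.4283
  green-stemmed potato-leaf: (422 − 425.5)² / 425.5 = 0.0288
χ² = 0.0993 + 0.2591 + 0.4283 + 0.0288 = 0.8155 ≈ 0.816
Degrees of freedom = 4 − 1 = 3; critical value at α = 0.1 is 6.251.
Since 0.816 < 6.251, we fail to reject the null hypothesis — the data are consistent with the 1:1:1:1 ratio.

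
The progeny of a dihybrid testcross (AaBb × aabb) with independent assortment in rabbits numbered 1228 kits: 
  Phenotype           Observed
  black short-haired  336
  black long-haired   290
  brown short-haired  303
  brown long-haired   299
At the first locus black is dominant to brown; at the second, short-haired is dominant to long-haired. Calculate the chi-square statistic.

3.941

A dihybrid testcross with independent assortment gives a 1:1:1:1 ratio.
Total ratio parts = 4. Expected numbers out of 1228:
  black short-haired: 1228 × 1/4 = 307
  black long-haired: 1228 × 1/4 = 307
  brown short-haired: 1228 × 1/4 = 307
  brown long-haired: 1228 × 1/4 = 307
χ² = Σ (O − E)² / E
  black short-haired: (336 − 307)² / 307 = 2.7394
  black long-haired: (290 − 307)² / 307 = 0.9414
  brown short-haired: (303 − 307)² / 307 = 0.0521
  brown long-haired: (299 − 307)² / 307 = 0.2085
χ² = 2.7394 + 0.9414 + 0.0521 + 0.2085 = 3.9414 ≈ 3.941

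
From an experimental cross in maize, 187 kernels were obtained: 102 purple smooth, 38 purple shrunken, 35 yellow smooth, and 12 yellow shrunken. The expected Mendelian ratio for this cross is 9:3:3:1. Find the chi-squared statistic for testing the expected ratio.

0.351

The 9:3:3:1 ratio has 16 parts, so with N = 187 the expected counts are:
  purple smooth: 187 × 9/16 = 105.1875
  purple shrunken: 187 × 3/16 = 35.0625
  yellow smooth: 187 × 3/16 = 35.0625
  yellow shrunken: 187 × 1/16 = 11.6875
χ² = Σ (O − E)² / E
  purple smooth: (102 − 105.1875)² / 105.1875 = 0.0966
  purple shrunken: (38 − 35.0625)² / 35.0625 = 0.2461
  yellow smooth: (35 − 35.0625)² / 35.0625 = 0.0001
  yellow shrunken: (12 − 11.6875)² / 11.6875 = 0.0084
χ² = 0.0966 + 0.2461 + 0.0001 + 0.0084 = 0.3512 ≈ 0.351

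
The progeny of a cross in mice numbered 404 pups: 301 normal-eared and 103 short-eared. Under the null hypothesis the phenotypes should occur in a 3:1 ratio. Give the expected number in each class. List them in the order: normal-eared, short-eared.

303, 101

The 3:1 ratio has 4 parts, so with N = 404 the expected counts are:
  normal-eared: 404 × 3/4 = 303
  short-eared: 404 × 1/4 = 101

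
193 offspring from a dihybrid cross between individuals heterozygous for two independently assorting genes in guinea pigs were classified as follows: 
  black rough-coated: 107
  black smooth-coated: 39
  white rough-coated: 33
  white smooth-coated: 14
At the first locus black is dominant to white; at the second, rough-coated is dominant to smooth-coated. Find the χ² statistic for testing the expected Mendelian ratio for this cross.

0.833

A dihybrid F₂ with independent assortment and complete dominance at both loci gives a 9:3:3:1 phenotypic ratio.
Total ratio parts = 16. Expected numbers out of 193:
  black rough-coated: 193 × 9/16 = 108.5625
  black smooth-coated: 193 × 3/16 = 36.1875
  white rough-coated: 193 × 3/16 = 36.1875
  white smooth-coated: 193 × 1/16 = 12.0625
χ² = Σ (O − E)² / E
  black rough-coated: (107 − 108.5625)² / 108.5625 = 0.0225
  black smooth-coated: (39 − 36.1875)² / 36.1875 = 0.2186
  white rough-coated: (33 − 36.1875)² / 36.1875 = 0.2808
  white smooth-coated: (14 − 12.0625)² / 12.0625 = 0.3112
χ² = 0.0225 + 0.2186 + 0.2808 + 0.3112 = 0.8331 ≈ 0.833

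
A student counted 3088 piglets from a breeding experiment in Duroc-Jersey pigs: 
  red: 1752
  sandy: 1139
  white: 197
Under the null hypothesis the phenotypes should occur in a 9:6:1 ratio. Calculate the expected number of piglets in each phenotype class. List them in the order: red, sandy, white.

1737, 1158, 193

Under the 9:6:1 hypothesis (Σ ratio = 16, N = 3088):
  red: 3088 × 9/16 = 1737
  sandy: 3088 × 6/16 = 1158
  white: 3088 × 1/16 = 193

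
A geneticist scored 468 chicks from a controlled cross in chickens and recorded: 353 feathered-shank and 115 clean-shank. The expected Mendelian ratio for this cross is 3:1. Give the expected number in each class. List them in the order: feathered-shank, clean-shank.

The 3:1 ratio has 4 parts, so with N = 468 the expected counts are:
  feathered-shank: 468 × 3/4 = 351
  clean-shank: 468 × 1/4 = 117

351, 117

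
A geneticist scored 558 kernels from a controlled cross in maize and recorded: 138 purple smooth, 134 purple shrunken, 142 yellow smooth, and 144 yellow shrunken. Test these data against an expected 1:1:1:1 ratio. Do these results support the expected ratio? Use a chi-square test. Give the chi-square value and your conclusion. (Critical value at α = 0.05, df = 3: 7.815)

0.423; consistent

Expected counts for N = 558 under a 1:1:1:1 ratio (total parts = 4):
  purple smooth: 558 × 1/4 = 139.5
  purple shrunken: 558 × 1/4 = 139.5
  yellow smooth: 558 × 1/4 = 139.5
  yellow shrunken: 558 × 1/4 = 139.5
χ² = Σ (O − E)² / E
  purple smooth: (138 − 139.5)² / 139.5 = 0.0161
  purple shrunken: (134 − 139.5)² / 139.5 = 0.2168
  yellow smooth: (142 − 139.5)² / 139.5 = 0.0448
  yellow shrunken: (144 − 139.5)² / 139.5 = 0.1452
χ² = 0.0161 + 0.2168 + 0.0448 + 0.1452 = 0.4229 ≈ 0.423
Degrees of freedom = 4 − 1 = 3; critical value at α = 0.05 is 7.815.
Since 0.423 < 7.815, we fail to reject the null hypothesis — the data are consistent with the 1:1:1:1 ratio.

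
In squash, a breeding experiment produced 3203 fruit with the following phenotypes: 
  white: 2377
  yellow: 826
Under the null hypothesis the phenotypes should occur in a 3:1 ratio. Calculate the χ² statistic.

Under the 3:1 hypothesis (Σ ratio = 4, N = 3203):
  white: 3203 × 3/4 = 2402.25
  yellow: 3203 × 1/4 = 800.75
χ² = Σ (O − E)² / E
  white: (2377 − 2402.25)² / 2402.25 = 0.2654
  yellow: (826 − 800.75)² / 800.75 = 0.7962
χ² = 0.2654 + 0.7962 = 1.0616 ≈ 1.062

1.062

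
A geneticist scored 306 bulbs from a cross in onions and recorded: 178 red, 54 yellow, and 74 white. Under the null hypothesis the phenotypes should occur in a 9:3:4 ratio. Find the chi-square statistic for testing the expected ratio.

0.481

Expected counts for N = 306 under a 9:3:4 ratio (total parts = 16):
  red: 306 × 9/16 = 172.125
  yellow: 306 × 3/16 = 57.375
  white: 306 × 4/16 = 76.5
χ² = Σ (O − E)² / E
  red: (178 − 172.125)² / 172.125 = 0.2005
  yellow: (54 − 57.375)² / 57.375 = 0.1985
  white: (74 − 76.5)² / 76.5 = 0.0817
χ² = 0.2005 + 0.1985 + 0.0817 = 0.4807 ≈ 0.481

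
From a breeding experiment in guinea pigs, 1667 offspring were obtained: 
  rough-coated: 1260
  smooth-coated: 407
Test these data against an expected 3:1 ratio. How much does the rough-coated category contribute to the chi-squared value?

0.076

Expected counts for N = 1667 under a 3:1 ratio (total parts = 4):
  rough-coated: 1667 × 3/4 = 1250.25
  smooth-coated: 1667 × 1/4 = 416.75
Contribution of rough-coated: (1260 − 1250.25)² / 1250.25 = 0.0760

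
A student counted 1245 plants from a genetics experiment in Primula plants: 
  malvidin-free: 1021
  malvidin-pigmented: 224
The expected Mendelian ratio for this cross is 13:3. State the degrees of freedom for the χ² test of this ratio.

A goodness-of-fit test with 2 phenotype classes has df = 2 − 1 = 1.

1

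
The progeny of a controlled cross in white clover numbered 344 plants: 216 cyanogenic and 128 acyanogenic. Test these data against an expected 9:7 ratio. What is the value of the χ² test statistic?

Under the 9:7 hypothesis (Σ ratio = 16, N = 344):
  cyanogenic: 344 × 9/16 = 193.5
  acyanogenic: 344 × 7/16 = 150.5
χ² = Σ (O − E)² / E
  cyanogenic: (216 − 193.5)² / 193.5 = 2.6163
  acyanogenic: (128 − 150.5)² / 150.5 = 3.3638
χ² = 2.6163 + 3.3638 = 5.9801 ≈ 5.980

5.980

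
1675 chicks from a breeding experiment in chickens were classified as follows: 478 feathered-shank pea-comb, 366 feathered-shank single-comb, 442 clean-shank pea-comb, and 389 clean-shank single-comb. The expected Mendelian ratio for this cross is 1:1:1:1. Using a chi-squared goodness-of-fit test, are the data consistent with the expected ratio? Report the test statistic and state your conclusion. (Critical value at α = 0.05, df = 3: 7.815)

18.433; not consistent

Under the 1:1:1:1 hypothesis (Σ ratio = 4, N = 1675):
  feathered-shank pea-comb: 1675 × 1/4 = 418.75
  feathered-shank single-comb: 1675 × 1/4 = 418.75
  clean-shank pea-comb: 1675 × 1/4 = 418.75
  clean-shank single-comb: 1675 × 1/4 = 418.75
χ² = Σ (O − E)² / E
  feathered-shank pea-comb: (478 − 418.75)² / 418.75 = 8.3834
  feathered-shank single-comb: (366 − 418.75)² / 418.75 = 6.6449
  clean-shank pea-comb: (442 − 418.75)² / 418.75 = 1.2909
  clean-shank single-comb: (389 − 418.75)² / 418.75 = 2.1136
χ² = 8.3834 + 6.6449 + 1.2909 + 2.1136 = 18.4328 ≈ 18.433
Degrees of freedom = 4 − 1 = 3; critical value at α = 0.05 is 7.815.
Since 18.433 > 7.815, we reject the null hypothesis — the data do not fit the 1:1:1:1 ratio.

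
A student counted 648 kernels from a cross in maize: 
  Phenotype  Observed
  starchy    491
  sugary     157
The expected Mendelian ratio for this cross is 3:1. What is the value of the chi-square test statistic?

0.206

Total ratio parts = 4. Expected numbers out of 648:
  starchy: 648 × 3/4 = 486
  sugary: 648 × 1/4 = 162
χ² = Σ (O − E)² / E
  starchy: (491 − 486)² / 486 = 0.0514
  sugary: (157 − 162)² / 162 = 0.1543
χ² = 0.0514 + 0.1543 = 0.2057 ≈ 0.206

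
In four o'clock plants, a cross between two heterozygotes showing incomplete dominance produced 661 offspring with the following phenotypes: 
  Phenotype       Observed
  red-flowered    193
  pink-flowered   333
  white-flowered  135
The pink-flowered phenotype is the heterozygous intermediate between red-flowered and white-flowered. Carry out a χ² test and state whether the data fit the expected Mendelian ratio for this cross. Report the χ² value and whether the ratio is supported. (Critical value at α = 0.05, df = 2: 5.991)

10.216; not consistent

With incomplete dominance, a heterozygote × heterozygote cross gives a 1:2:1 phenotypic ratio.
Total ratio parts = 4. Expected numbers out of 661:
  red-flowered: 661 × 1/4 = 165.25
  pink-flowered: 661 × 2/4 = 330.5
  white-flowered: 661 × 1/4 = 165.25
χ² = Σ (O − E)² / E
  red-flowered: (193 − 165.25)² / 165.25 = 4.6600
  pink-flowered: (333 − 330.5)² / 330.5 = 0.0189
  white-flowered: (135 − 165.25)² / 165.25 = 5.5374
χ² = 4.6600 + 0.0189 + 5.5374 = 10.2163 ≈ 10.216
Degrees of freedom = 3 − 1 = 2; critical value at α = 0.05 is 5.991.
Since 10.216 > 5.991, we reject the null hypothesis — the data do not fit the 1:2:1 ratio.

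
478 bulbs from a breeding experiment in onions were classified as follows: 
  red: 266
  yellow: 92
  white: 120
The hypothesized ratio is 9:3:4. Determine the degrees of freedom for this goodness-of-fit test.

2

A goodness-of-fit test with 3 phenotype classes has df = 3 − 1 = 2.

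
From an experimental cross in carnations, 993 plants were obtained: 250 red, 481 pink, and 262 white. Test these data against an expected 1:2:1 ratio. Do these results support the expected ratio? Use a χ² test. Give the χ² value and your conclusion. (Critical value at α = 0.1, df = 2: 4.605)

1.258; consistent

The 1:2:1 ratio has 4 parts, so with N = 993 the expected counts are:
  red: 993 × 1/4 = 248.25
  pink: 993 × 2/4 = 496.5
  white: 993 × 1/4 = 248.25
χ² = Σ (O − E)² / E
  red: (250 − 248.25)² / 248.25 = 0.0123
  pink: (481 − 496.5)² / 496.5 = 0.4839
  white: (262 − 248.25)² / 248.25 = 0.7616
χ² = 0.0123 + 0.4839 + 0.7616 = 1.2578 ≈ 1.258
Degrees of freedom = 3 − 1 = 2; critical value at α = 0.1 is 4.605.
Since 1.258 < 4.605, we fail to reject the null hypothesis — the data are consistent with the 1:2:1 ratio.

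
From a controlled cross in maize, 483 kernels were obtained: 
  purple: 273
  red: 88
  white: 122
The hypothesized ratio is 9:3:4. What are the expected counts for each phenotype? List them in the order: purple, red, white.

271.6875, 90.5625, 120.75

The 9:3:4 ratio has 16 parts, so with N = 483 the expected counts are:
  purple: 483 × 9/16 = 271.6875
  red: 483 × 3/16 = 90.5625
  white: 483 × 4/16 = 120.75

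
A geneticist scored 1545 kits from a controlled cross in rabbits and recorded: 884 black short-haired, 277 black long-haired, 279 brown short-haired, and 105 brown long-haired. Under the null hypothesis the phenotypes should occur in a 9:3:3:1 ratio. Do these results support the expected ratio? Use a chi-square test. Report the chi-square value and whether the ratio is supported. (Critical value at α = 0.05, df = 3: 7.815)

1.944; consistent

Expected counts for N = 1545 under a 9:3:3:1 ratio (total parts = 16):
  black short-haired: 1545 × 9/16 = 869.0625
  black long-haired: 1545 × 3/16 = 289.6875
  brown short-haired: 1545 × 3/16 = 289.6875
  brown long-haired: 1545 × 1/16 = 96.5625
χ² = Σ (O − E)² / E
  black short-haired: (884 − 869.0625)² / 869.0625 = 0.2567
  black long-haired: (277 − 289.6875)² / 289.6875 = 0.5557
  brown short-haired: (279 − 289.6875)² / 289.6875 = 0.3943
  brown long-haired: (105 − 96.5625)² / 96.5625 = 0.7373
χ² = 0.2567 + 0.5557 + 0.3943 + 0.7373 = 1.944
Degrees of freedom = 4 − 1 = 3; critical value at α = 0.05 is 7.815.
Since 1.944 < 7.815, we fail to reject the null hypothesis — the data are consistent with the 9:3:3:1 ratio.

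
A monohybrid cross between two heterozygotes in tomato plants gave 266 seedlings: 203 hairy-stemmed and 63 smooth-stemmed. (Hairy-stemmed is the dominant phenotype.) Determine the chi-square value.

0.246

For a monohybrid cross between heterozygotes with complete dominance, the expected phenotypic ratio is 3:1.
Under the 3:1 hypothesis (Σ ratio = 4, N = 266):
  hairy-stemmed: 266 × 3/4 = 199.5
  smooth-stemmed: 266 × 1/4 = 66.5
χ² = Σ (O − E)² / E
  hairy-stemmed: (203 − 199.5)² / 199.5 = 0.0614
  smooth-stemmed: (63 − 66.5)² / 66.5 = 0.1842
χ² = 0.0614 + 0.1842 = 0.2456 ≈ 0.246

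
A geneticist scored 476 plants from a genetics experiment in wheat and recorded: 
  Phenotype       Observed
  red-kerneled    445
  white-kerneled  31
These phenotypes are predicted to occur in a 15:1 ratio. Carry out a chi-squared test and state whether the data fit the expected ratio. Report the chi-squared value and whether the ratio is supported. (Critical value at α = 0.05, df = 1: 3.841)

0.056; consistent

Total ratio parts = 16. Expected numbers out of 476:
  red-kerneled: 476 × 15/16 = 446.25
  white-kerneled: 476 × 1/16 = 29.75
χ² = Σ (O − E)² / E
  red-kerneled: (445 − 446.25)² / 446.25 = 0.0035
  white-kerneled: (31 − 29.75)² / 29.75 = 0.0525
χ² = 0.0035 + 0.0525 = 0.056
Degrees of freedom = 2 − 1 = 1; critical value at α = 0.05 is 3.841.
Since 0.056 < 3.841, we fail to reject the null hypothesis — the data are consistent with the 15:1 ratio.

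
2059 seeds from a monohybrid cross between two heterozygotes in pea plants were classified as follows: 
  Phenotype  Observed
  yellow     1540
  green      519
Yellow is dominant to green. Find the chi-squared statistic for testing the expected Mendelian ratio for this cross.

0.047

For a monohybrid cross between heterozygotes with complete dominance, the expected phenotypic ratio is 3:1.
Expected counts for N = 2059 under a 3:1 ratio (total parts = 4):
  yellow: 2059 × 3/4 = 1544.25
  green: 2059 × 1/4 = 514.75
χ² = Σ (O − E)² / E
  yellow: (1540 − 1544.25)² / 1544.25 = 0.0117
  green: (519 − 514.75)² / 514.75 = 0.0351
χ² = 0.0117 + 0.0351 = 0.0468 ≈ 0.047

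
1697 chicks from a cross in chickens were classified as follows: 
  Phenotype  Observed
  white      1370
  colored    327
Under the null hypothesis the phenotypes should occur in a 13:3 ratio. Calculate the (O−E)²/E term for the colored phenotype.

0.244

Under the 13:3 hypothesis (Σ ratio = 16, N = 1697):
  white: 1697 × 13/16 = 1378.8125
  colored: 1697 × 3/16 = 318.1875
Contribution of colored: (327 − 318.1875)² / 318.1875 = 0.2441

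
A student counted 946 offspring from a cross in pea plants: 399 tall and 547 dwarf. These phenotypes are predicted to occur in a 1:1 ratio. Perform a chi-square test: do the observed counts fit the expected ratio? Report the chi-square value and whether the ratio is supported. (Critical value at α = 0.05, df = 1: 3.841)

Under the 1:1 hypothesis (Σ ratio = 2, N = 946):
  tall: 946 × 1/2 = 473
  dwarf: 946 × 1/2 = 473
χ² = Σ (O − E)² / E
  tall: (399 − 473)² / 473 = 11.5772
  dwarf: (547 − 473)² / 473 = 11.5772
χ² = 11.5772 + 11.5772 = 23.1544 ≈ 23.154
Degrees of freedom = 2 − 1 = 1; critical value at α = 0.05 is 3.841.
Since 23.154 > 3.841, we reject the null hypothesis — the data do not fit the 1:1 ratio.

23.154; not consistent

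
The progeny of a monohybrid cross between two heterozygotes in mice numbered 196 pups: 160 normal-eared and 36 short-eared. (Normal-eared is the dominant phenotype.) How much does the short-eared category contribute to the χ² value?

3.449

For a monohybrid cross between heterozygotes with complete dominance, the expected phenotypic ratio is 3:1.
Expected counts for N = 196 under a 3:1 ratio (total parts = 4):
  normal-eared: 196 × 3/4 = 147
  short-eared: 196 × 1/4 = 49
Contribution of short-eared: (36 − 49)² / 49 = 3.4490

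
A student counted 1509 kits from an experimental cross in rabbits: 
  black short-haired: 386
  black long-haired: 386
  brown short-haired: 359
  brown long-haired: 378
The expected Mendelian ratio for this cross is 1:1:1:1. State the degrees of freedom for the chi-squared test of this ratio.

A goodness-of-fit test with 4 phenotype classes has df = 4 − 1 = 3.

3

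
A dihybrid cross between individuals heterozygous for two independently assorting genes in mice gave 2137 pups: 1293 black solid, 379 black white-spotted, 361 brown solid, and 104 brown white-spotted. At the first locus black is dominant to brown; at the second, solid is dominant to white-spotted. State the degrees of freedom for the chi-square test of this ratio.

3

A dihybrid F₂ with independent assortment and complete dominance at both loci gives a 9:3:3:1 phenotypic ratio.
A goodness-of-fit test with 4 phenotype classes has df = 4 − 1 = 3.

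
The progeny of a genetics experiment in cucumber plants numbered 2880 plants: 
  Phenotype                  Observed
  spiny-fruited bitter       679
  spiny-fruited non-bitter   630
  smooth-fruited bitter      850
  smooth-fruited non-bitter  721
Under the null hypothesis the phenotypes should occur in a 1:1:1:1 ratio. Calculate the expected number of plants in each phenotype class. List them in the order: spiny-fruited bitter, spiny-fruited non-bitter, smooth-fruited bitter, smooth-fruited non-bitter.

720, 720, 720, 720

The 1:1:1:1 ratio has 4 parts, so with N = 2880 the expected counts are:
  spiny-fruited bitter: 2880 × 1/4 = 720
  spiny-fruited non-bitter: 2880 × 1/4 = 720
  smooth-fruited bitter: 2880 × 1/4 = 720
  smooth-fruited non-bitter: 2880 × 1/4 = 720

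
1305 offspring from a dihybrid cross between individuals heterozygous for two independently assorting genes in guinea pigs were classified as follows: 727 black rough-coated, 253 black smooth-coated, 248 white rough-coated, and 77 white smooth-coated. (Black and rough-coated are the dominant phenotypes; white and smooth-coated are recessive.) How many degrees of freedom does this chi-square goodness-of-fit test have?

3

A dihybrid F₂ with independent assortment and complete dominance at both loci gives a 9:3:3:1 phenotypic ratio.
A goodness-of-fit test with 4 phenotype classes has df = 4 − 1 = 3.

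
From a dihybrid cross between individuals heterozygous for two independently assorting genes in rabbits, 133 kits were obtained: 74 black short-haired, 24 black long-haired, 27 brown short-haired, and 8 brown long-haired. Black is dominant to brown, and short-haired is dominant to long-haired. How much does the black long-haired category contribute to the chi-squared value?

0.035

A dihybrid F₂ with independent assortment and complete dominance at both loci gives a 9:3:3:1 phenotypic ratio.
Expected counts for N = 133 under a 9:3:3:1 ratio (total parts = 16):
  black short-haired: 133 × 9/16 = 74.8125
  black long-haired: 133 × 3/16 = 24.9375
  brown short-haired: 133 × 3/16 = 24.9375
  brown long-haired: 133 × 1/16 = 8.3125
Contribution of black long-haired: (24 − 24.9375)² / 24.9375 = 0.0352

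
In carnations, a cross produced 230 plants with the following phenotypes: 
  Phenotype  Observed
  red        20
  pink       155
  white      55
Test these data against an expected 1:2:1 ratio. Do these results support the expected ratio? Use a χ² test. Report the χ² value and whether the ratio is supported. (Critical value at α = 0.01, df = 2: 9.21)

Under the 1:2:1 hypothesis (Σ ratio = 4, N = 230):
  red: 230 × 1/4 = 57.5
  pink: 230 × 2/4 = 115
  white: 230 × 1/4 = 57.5
χ² = Σ (O − E)² / E
  red: (20 − 57.5)² / 57.5 = 24.4565
  pink: (155 − 115)² / 115 = 13.9130
  white: (55 − 57.5)² / 57.5 = 0.1087
χ² = 24.4565 + 13.9130 + 0.1087 = 38.4782 ≈ 38.478
Degrees of freedom = 3 − 1 = 2; critical value at α = 0.01 is 9.21.
Since 38.478 > 9.21, we reject the null hypothesis — the data do not fit the 1:2:1 ratio.

38.478; not consistent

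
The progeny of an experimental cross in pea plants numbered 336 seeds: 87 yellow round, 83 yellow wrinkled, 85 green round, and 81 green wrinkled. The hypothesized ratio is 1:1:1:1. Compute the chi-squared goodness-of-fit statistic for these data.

0.238

The 1:1:1:1 ratio has 4 parts, so with N = 336 the expected counts are:
  yellow round: 336 × 1/4 = 84
  yellow wrinkled: 336 × 1/4 = 84
  green round: 336 × 1/4 = 84
  green wrinkled: 336 × 1/4 = 84
χ² = Σ (O − E)² / E
  yellow round: (87 − 84)² / 84 = 0.1071
  yellow wrinkled: (83 − 84)² / 84 = 0.0119
  green round: (85 − 84)² / 84 = 0.0119
  green wrinkled: (81 − 84)² / 84 = 0.1071
χ² = 0.1071 + 0.0119 + 0.0119 + 0.1071 = 0.238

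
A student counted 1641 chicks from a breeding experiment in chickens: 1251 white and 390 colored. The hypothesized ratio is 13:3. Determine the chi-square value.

27.102

Total ratio parts = 16. Expected numbers out of 1641:
  white: 1641 × 13/16 = 1333.3125
  colored: 1641 × 3/16 = 307.6875
χ² = Σ (O − E)² / E
  white: (1251 − 1333.3125)² / 1333.3125 = 5.0816
  colored: (390 − 307.6875)² / 307.6875 = 22.0202
χ² = 5.0816 + 22.0202 = 27.1018 ≈ 27.102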